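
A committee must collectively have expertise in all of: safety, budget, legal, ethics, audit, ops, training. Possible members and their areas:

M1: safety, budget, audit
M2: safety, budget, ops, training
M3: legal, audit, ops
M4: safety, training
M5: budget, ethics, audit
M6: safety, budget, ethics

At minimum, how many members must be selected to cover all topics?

M2, M3, M5 together cover {safety, budget, legal, ethics, audit, ops, training} — every topic.
No 2 of the 6 members cover everything (all 15 pairs fall short), so 3 is minimum.

3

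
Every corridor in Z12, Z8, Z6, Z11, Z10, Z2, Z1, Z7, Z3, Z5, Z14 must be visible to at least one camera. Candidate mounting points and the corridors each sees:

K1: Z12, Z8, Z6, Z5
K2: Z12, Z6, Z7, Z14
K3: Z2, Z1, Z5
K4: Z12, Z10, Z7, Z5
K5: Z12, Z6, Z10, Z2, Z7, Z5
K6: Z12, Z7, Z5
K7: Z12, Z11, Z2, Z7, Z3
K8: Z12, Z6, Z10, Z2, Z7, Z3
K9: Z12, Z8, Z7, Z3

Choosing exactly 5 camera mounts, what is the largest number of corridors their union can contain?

Choosing K1, K2, K3, K4, K7 covers {Z12, Z8, Z6, Z11, Z10, Z2, Z1, Z7, Z3, Z5, Z14} — 11 corridors.
That is all 11 corridors.

11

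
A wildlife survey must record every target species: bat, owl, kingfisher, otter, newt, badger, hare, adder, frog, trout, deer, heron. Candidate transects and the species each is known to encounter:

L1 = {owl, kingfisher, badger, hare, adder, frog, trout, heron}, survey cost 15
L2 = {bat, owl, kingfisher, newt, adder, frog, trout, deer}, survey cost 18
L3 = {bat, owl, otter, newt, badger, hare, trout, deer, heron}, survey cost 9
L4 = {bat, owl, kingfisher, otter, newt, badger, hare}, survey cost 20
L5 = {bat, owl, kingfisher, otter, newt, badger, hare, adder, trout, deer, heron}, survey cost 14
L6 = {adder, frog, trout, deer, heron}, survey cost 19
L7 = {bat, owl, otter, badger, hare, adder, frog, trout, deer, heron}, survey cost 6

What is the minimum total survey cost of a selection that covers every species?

20

L5, L7 cover every species at survey cost 14 + 6 = 20.
Any cover uses at least 2 transects; among all covering selections none totals below 20.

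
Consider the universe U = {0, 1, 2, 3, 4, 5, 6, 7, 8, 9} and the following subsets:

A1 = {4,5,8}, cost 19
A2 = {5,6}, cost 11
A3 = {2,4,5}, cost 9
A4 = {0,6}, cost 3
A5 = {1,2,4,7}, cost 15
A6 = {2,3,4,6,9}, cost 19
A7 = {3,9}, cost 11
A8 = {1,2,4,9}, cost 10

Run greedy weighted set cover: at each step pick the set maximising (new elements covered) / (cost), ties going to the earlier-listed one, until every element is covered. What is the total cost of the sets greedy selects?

Pick 1: A4 adds 2 new (0, 6) at cost 3 (ratio 2/3).
Pick 2: A8 adds 4 new (1, 2, 4, 9) at cost 10 (ratio 4/10).
Pick 3: A3 adds 1 new (5) at cost 9 (ratio 1/9).
Pick 4: A7 adds 1 new (3) at cost 11 (ratio 1/11).
Pick 5: A5 adds 1 new (7) at cost 15 (ratio 1/15).
Pick 6: A1 adds 1 new (8) at cost 19 (ratio 1/19).
Greedy total cost: 3 + 10 + 9 + 11 + 15 + 19 = 67. (The true optimum is 48, so greedy overshoots here.)

67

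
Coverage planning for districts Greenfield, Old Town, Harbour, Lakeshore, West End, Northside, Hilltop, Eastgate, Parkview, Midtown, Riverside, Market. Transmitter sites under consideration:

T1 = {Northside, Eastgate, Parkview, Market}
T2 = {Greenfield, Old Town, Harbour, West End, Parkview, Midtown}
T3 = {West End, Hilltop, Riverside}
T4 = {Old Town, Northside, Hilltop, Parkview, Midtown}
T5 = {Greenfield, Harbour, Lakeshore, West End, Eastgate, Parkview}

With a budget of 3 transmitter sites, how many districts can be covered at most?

Choosing T1, T2, T3 covers {Greenfield, Old Town, Harbour, West End, Northside, Hilltop, Eastgate, Parkview, Midtown, Riverside, Market} — 11 districts.
No choice of 3 transmitter sites does better; here Lakeshore is left uncovered.

11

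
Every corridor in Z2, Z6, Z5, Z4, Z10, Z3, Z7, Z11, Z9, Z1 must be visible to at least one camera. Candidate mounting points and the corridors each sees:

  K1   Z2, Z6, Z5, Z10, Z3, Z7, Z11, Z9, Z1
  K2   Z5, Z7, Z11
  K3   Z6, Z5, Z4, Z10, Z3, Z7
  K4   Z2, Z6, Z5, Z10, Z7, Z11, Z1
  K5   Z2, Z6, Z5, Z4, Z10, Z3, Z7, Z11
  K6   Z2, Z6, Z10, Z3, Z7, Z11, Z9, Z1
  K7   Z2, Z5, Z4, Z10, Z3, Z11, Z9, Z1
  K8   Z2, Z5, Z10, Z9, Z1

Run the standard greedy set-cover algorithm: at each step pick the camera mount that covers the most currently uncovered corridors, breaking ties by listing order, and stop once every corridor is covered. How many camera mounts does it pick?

Pick 1: K1 covers 9 new corridors (Z2, Z6, Z5, Z10, Z3, Z7, Z11, Z9, Z1).
Pick 2: K3 covers 1 new corridors (Z4).
Greedy uses 2 camera mounts.

2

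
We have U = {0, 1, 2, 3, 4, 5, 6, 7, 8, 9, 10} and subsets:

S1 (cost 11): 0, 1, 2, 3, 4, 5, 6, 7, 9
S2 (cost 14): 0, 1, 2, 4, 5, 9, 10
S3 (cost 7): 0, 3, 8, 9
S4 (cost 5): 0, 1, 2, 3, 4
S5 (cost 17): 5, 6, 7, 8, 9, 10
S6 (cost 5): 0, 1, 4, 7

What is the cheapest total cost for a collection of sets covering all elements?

22

S4, S5 cover every element at cost 5 + 17 = 22.
Any cover uses at least 2 sets; among all covering selections none totals below 22.
Greedy by coverage-per-cost would pick S4, S1, S3, S2 for 37 — worse than the optimum 22.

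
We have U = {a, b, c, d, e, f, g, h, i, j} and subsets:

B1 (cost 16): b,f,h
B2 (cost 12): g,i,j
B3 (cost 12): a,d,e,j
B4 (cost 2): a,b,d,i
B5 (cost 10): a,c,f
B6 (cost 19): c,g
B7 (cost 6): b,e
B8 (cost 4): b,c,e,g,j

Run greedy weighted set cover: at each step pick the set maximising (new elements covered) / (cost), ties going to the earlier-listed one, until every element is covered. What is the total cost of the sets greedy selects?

Pick 1: B4 adds 4 new (a, b, d, i) at cost 2 (ratio 4/2).
Pick 2: B8 adds 4 new (c, e, g, j) at cost 4 (ratio 4/4).
Pick 3: B1 adds 2 new (f, h) at cost 16 (ratio 2/16).
Greedy total cost: 2 + 4 + 16 = 22.

22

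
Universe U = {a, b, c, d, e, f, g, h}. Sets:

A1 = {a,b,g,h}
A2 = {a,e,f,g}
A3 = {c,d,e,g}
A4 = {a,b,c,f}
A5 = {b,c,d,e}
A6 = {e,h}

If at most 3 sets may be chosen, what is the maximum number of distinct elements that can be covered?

Choosing A1, A2, A3 covers {a, b, c, d, e, f, g, h} — 8 elements.
That is all 8 elements.

8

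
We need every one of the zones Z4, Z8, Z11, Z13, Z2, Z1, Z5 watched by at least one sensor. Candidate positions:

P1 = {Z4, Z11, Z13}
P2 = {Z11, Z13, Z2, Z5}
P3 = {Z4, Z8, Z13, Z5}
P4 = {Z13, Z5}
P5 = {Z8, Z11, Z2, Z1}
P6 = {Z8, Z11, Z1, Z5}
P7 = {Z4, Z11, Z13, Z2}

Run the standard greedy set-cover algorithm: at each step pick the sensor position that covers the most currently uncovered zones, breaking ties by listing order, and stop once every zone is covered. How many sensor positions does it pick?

3

Pick 1: P2 covers 4 new zones (Z11, Z13, Z2, Z5).
Pick 2: P3 covers 2 new zones (Z4, Z8).
Pick 3: P5 covers 1 new zones (Z1).
Greedy uses 3 sensor positions. (The true minimum is 2.)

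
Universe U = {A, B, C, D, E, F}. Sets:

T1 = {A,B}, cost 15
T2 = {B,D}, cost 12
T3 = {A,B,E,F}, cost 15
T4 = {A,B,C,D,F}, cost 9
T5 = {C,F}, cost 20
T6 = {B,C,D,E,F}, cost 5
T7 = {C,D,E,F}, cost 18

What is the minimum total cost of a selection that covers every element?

14

T4, T6 cover every element at cost 9 + 5 = 14.
Any cover uses at least 2 sets; among all covering selections none totals below 14.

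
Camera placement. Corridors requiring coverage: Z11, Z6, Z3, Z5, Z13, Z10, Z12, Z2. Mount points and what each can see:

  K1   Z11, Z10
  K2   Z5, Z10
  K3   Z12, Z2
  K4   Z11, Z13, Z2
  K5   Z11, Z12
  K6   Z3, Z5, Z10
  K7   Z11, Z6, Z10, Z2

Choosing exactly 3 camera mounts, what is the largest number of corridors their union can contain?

7

Choosing K3, K4, K6 covers {Z11, Z3, Z5, Z13, Z10, Z12, Z2} — 7 corridors.
No choice of 3 camera mounts does better; here Z6 is left uncovered.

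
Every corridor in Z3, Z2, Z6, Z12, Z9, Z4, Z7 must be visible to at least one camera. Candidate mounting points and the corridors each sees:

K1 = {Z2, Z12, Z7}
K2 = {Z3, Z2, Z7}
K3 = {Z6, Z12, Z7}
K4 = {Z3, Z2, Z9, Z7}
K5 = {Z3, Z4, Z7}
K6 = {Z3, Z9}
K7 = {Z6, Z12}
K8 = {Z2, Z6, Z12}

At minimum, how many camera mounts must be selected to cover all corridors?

K3, K4, K5 together cover {Z3, Z2, Z6, Z12, Z9, Z4, Z7} — every corridor.
No 2 of the 8 camera mounts cover everything (all 28 pairs fall short), so 3 is minimum.

3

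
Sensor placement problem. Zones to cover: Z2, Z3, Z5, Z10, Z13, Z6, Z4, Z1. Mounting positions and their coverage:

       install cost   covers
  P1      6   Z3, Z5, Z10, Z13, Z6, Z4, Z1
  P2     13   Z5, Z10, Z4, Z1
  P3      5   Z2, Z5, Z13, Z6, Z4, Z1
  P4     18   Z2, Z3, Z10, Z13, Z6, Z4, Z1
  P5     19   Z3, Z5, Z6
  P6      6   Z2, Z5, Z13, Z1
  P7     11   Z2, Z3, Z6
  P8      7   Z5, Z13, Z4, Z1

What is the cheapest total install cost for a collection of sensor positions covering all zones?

11

P1, P3 cover every zone at install cost 6 + 5 = 11.
Any cover uses at least 2 sensor positions; among all covering selections none totals below 11.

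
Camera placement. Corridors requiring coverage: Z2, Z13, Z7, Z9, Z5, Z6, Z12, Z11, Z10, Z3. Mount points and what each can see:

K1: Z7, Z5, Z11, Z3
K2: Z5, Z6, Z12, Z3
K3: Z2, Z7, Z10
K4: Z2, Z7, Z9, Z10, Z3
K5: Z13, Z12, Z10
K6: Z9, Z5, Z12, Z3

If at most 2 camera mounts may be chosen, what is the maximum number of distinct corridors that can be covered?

8

Choosing K2, K4 covers {Z2, Z7, Z9, Z5, Z6, Z12, Z10, Z3} — 8 corridors.
No choice of 2 camera mounts does better; here Z13, Z11 are left uncovered.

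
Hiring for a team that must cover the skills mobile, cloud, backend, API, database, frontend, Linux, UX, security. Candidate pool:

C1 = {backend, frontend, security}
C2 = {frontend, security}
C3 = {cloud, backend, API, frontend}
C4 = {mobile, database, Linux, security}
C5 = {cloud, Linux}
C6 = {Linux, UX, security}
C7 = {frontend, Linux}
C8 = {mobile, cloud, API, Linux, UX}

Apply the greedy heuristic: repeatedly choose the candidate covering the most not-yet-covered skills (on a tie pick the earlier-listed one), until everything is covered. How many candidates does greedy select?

Pick 1: C8 covers 5 new skills (mobile, cloud, API, Linux, UX).
Pick 2: C1 covers 3 new skills (backend, frontend, security).
Pick 3: C4 covers 1 new skills (database).
Greedy uses 3 candidates.

3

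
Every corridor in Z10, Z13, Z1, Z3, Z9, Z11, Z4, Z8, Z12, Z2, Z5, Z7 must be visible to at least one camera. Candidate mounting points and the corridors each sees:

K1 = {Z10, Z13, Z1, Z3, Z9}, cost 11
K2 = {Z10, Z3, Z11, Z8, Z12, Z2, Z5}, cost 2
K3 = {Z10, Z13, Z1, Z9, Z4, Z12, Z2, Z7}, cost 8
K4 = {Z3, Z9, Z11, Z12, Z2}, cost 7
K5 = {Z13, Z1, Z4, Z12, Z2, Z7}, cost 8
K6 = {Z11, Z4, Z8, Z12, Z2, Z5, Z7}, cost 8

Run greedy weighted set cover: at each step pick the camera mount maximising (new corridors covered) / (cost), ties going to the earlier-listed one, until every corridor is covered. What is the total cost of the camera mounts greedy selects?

10

Pick 1: K2 adds 7 new (Z10, Z3, Z11, Z8, Z12, Z2, Z5) at cost 2 (ratio 7/2).
Pick 2: K3 adds 5 new (Z13, Z1, Z9, Z4, Z7) at cost 8 (ratio 5/8).
Greedy total cost: 2 + 8 = 10.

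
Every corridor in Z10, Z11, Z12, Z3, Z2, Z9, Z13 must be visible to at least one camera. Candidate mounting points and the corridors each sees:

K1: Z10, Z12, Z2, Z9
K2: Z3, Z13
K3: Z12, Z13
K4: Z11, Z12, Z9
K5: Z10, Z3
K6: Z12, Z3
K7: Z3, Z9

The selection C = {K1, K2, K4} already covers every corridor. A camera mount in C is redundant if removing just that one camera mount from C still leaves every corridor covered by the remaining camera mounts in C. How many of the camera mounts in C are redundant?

Drop K1: Z10, Z2 uncovered — not redundant.
Drop K2: Z3, Z13 uncovered — not redundant.
Drop K4: Z11 uncovered — not redundant.
None of the camera mounts in C is redundant.

0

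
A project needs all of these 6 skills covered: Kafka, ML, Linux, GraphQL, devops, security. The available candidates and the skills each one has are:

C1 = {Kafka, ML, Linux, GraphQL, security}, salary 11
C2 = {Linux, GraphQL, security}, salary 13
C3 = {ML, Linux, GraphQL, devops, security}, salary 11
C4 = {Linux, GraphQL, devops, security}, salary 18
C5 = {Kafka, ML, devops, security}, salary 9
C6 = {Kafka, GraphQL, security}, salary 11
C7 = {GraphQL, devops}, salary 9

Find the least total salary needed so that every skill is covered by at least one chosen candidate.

C1, C5 cover every skill at salary 11 + 9 = 20.
Any cover uses at least 2 candidates; among all covering selections none totals below 20.

20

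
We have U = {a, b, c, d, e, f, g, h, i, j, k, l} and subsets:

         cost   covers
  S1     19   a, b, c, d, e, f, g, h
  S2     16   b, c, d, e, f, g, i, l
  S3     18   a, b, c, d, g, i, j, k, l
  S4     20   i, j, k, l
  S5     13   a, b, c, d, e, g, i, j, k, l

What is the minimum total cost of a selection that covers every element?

32

S1, S5 cover every element at cost 19 + 13 = 32.
Any cover uses at least 2 sets; among all covering selections none totals below 32.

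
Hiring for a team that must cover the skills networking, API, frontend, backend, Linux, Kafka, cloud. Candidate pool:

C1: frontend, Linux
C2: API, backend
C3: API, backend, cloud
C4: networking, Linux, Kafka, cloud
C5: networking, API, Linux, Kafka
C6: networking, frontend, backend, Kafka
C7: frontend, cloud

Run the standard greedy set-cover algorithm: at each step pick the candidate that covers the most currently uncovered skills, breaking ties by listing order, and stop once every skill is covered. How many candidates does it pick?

Pick 1: C4 covers 4 new skills (networking, Linux, Kafka, cloud).
Pick 2: C2 covers 2 new skills (API, backend).
Pick 3: C1 covers 1 new skills (frontend).
Greedy uses 3 candidates.

3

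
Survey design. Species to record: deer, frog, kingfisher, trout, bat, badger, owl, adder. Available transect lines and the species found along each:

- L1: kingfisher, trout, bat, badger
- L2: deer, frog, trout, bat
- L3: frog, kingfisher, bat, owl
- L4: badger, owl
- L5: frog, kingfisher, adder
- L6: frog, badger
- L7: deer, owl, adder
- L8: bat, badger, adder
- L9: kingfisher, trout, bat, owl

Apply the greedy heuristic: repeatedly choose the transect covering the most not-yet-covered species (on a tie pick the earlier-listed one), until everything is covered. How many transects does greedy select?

3

Pick 1: L1 covers 4 new species (kingfisher, trout, bat, badger).
Pick 2: L7 covers 3 new species (deer, owl, adder).
Pick 3: L2 covers 1 new species (frog).
Greedy uses 3 transects.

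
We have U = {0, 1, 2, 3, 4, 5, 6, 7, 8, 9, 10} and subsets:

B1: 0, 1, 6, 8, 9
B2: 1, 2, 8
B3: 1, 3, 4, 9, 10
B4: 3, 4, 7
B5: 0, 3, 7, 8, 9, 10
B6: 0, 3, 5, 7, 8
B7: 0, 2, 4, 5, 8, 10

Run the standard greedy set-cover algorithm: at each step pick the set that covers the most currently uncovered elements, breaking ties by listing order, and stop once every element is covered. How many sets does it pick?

3

Pick 1: B5 covers 6 new elements (0, 3, 7, 8, 9, 10).
Pick 2: B7 covers 3 new elements (2, 4, 5).
Pick 3: B1 covers 2 new elements (1, 6).
Greedy uses 3 sets.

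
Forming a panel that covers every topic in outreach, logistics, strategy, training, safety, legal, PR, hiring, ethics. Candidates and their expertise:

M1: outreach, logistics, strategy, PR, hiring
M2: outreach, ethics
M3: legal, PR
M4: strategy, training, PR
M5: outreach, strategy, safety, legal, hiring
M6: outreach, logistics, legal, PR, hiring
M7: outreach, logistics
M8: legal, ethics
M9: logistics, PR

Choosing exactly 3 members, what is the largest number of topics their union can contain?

8

Choosing M1, M2, M5 covers {outreach, logistics, strategy, safety, legal, PR, hiring, ethics} — 8 topics.
No choice of 3 members does better; here training is left uncovered.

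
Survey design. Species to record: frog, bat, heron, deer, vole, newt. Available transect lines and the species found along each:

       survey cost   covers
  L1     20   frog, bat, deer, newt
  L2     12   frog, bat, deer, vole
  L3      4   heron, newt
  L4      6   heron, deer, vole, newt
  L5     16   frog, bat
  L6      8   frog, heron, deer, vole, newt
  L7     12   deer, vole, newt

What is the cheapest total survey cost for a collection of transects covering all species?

16

L2, L3 cover every species at survey cost 12 + 4 = 16.
Any cover uses at least 2 transects; among all covering selections none totals below 16.
Greedy by coverage-per-survey cost would pick L4, L2 for 18 — worse than the optimum 16.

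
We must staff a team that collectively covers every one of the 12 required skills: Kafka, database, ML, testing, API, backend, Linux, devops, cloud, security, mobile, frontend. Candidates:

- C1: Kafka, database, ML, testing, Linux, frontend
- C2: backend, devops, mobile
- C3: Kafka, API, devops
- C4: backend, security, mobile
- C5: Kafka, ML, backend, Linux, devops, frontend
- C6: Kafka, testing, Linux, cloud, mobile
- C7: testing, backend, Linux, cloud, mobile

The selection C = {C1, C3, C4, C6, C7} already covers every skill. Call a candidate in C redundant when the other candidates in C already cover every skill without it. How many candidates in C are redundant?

2

Drop C1: database, ML, frontend uncovered — not redundant.
Drop C3: API, devops uncovered — not redundant.
Drop C4: security uncovered — not redundant.
Drop C6: the rest still cover every skill — redundant.
Drop C7: the rest still cover every skill — redundant.
2 redundant: C6, C7.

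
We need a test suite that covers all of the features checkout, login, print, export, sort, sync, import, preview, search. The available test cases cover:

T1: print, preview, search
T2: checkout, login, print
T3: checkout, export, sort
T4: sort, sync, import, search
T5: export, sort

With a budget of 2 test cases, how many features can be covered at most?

7

Choosing T2, T4 covers {checkout, login, print, sort, sync, import, search} — 7 features.
No choice of 2 test cases does better; here export, preview are left uncovered.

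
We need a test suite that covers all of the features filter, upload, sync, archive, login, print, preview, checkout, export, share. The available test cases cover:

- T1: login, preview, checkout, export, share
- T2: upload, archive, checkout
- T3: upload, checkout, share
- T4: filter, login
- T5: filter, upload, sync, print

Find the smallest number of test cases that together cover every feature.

T1, T2, T5 together cover {filter, upload, sync, archive, login, print, preview, checkout, export, share} — every feature.
No 2 of the 5 test cases cover everything (all 10 pairs fall short), so 3 is minimum.

3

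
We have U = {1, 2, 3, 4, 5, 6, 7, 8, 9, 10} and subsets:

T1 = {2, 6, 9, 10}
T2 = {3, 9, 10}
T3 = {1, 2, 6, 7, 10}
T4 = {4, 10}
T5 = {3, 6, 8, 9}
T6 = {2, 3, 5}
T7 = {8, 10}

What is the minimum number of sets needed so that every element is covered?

4

T3, T4, T5, T6 together cover {1, 2, 3, 4, 5, 6, 7, 8, 9, 10} — every element.
No 3 of the 7 sets cover everything (all 35 triples fall short), so 4 is minimum.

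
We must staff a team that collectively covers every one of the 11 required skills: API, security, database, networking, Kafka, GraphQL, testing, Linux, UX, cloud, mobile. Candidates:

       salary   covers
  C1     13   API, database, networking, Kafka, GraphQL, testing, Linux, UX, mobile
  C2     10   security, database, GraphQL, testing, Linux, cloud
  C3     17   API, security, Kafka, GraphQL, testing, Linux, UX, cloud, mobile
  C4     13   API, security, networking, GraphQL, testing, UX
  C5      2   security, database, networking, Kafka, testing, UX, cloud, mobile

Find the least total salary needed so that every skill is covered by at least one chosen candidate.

15

C1, C5 cover every skill at salary 13 + 2 = 15.
Any cover uses at least 2 candidates; among all covering selections none totals below 15.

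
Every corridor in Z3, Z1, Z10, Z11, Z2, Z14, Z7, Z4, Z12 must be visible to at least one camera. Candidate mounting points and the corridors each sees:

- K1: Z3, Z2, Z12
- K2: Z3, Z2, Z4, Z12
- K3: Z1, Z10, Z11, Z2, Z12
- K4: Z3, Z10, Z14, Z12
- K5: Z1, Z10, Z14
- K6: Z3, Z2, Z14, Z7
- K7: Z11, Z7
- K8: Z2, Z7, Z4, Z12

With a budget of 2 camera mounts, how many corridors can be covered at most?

Choosing K3, K6 covers {Z3, Z1, Z10, Z11, Z2, Z14, Z7, Z12} — 8 corridors.
No choice of 2 camera mounts does better; here Z4 is left uncovered.

8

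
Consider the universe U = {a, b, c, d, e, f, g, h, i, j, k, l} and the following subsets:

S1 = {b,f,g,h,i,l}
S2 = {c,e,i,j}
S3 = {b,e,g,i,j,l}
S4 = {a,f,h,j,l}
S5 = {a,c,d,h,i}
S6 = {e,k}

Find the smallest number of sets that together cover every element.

4

S1, S2, S5, S6 together cover {a, b, c, d, e, f, g, h, i, j, k, l} — every element.
No 3 of the 6 sets cover everything (all 20 triples fall short), so 4 is minimum.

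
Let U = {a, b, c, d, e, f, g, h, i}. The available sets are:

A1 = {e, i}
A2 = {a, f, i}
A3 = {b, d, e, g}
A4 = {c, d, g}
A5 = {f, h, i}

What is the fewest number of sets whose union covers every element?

A2, A3, A4, A5 together cover {a, b, c, d, e, f, g, h, i} — every element.
No 3 of the 5 sets cover everything (all 10 triples fall short), so 4 is minimum.

4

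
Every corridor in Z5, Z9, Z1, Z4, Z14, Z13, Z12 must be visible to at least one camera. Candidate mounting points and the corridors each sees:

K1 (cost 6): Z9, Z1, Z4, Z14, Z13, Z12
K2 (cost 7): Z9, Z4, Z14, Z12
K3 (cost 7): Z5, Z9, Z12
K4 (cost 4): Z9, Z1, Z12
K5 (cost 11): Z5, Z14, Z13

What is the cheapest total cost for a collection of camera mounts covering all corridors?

13

K1, K3 cover every corridor at cost 6 + 7 = 13.
Any cover uses at least 2 camera mounts; among all covering selections none totals below 13.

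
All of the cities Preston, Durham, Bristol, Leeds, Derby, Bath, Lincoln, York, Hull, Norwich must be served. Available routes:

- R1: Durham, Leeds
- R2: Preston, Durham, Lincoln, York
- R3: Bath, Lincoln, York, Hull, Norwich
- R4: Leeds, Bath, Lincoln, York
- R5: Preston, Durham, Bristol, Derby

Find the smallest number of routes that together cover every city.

R1, R3, R5 together cover {Preston, Durham, Bristol, Leeds, Derby, Bath, Lincoln, York, Hull, Norwich} — every city.
No 2 of the 5 routes cover everything (all 10 pairs fall short), so 3 is minimum.

3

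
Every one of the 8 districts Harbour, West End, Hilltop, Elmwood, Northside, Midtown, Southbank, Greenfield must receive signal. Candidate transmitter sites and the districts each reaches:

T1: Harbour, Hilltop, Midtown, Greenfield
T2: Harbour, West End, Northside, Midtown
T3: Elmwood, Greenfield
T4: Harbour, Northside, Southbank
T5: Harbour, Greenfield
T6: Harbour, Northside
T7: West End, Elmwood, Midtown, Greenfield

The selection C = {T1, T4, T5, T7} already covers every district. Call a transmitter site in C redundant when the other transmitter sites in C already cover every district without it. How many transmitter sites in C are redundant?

1

Drop T1: Hilltop uncovered — not redundant.
Drop T4: Northside, Southbank uncovered — not redundant.
Drop T5: the rest still cover every district — redundant.
Drop T7: West End, Elmwood uncovered — not redundant.
1 redundant: T5.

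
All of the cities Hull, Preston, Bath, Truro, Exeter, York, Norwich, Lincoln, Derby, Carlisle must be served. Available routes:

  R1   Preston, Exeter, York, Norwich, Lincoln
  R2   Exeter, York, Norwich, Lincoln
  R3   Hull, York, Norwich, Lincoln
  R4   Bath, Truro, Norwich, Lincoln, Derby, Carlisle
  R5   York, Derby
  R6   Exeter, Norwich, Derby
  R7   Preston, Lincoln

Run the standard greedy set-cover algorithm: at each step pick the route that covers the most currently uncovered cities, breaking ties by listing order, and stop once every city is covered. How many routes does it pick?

Pick 1: R4 covers 6 new cities (Bath, Truro, Norwich, Lincoln, Derby, Carlisle).
Pick 2: R1 covers 3 new cities (Preston, Exeter, York).
Pick 3: R3 covers 1 new cities (Hull).
Greedy uses 3 routes.

3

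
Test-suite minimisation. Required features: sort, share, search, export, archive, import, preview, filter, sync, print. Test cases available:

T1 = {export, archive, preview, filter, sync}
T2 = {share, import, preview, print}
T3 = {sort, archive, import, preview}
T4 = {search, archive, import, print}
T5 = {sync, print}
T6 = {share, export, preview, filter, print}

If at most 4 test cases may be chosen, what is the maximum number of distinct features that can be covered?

10

Choosing T1, T2, T3, T4 covers {sort, share, search, export, archive, import, preview, filter, sync, print} — 10 features.
That is all 10 features.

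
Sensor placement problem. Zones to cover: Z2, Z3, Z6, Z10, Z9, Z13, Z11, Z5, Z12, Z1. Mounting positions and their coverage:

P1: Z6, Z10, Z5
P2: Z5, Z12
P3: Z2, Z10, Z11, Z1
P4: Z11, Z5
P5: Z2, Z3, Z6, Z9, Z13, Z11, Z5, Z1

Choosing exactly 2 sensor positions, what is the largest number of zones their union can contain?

Choosing P1, P5 covers {Z2, Z3, Z6, Z10, Z9, Z13, Z11, Z5, Z1} — 9 zones.
No choice of 2 sensor positions does better; here Z12 is left uncovered.

9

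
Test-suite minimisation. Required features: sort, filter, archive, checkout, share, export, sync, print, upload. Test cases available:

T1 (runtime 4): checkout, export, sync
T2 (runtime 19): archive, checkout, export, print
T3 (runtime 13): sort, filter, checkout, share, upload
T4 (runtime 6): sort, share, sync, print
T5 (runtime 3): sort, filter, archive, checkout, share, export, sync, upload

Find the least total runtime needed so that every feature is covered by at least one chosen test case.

9

T4, T5 cover every feature at runtime 6 + 3 = 9.
Any cover uses at least 2 test cases; among all covering selections none totals below 9.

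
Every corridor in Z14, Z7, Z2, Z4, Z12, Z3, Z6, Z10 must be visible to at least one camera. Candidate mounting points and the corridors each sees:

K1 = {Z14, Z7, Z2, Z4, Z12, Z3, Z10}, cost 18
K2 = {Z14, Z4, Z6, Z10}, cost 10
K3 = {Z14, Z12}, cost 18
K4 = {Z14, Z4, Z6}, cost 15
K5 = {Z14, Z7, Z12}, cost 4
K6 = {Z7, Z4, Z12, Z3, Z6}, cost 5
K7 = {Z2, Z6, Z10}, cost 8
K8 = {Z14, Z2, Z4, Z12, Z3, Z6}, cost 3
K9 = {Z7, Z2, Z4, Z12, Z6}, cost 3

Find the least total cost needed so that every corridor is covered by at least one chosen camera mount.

14

K7, K8, K9 cover every corridor at cost 8 + 3 + 3 = 14.
Any cover uses at least 2 camera mounts; among all covering selections none totals below 14.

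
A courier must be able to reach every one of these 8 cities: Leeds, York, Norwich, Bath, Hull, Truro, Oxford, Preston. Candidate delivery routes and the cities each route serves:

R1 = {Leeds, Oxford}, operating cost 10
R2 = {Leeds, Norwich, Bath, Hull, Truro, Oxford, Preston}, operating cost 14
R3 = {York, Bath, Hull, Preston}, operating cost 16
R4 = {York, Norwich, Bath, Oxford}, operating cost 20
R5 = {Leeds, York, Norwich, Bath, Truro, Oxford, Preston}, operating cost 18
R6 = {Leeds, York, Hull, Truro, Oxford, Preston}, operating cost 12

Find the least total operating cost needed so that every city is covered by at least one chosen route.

26

R2, R6 cover every city at operating cost 14 + 12 = 26.
Any cover uses at least 2 routes; among all covering selections none totals below 26.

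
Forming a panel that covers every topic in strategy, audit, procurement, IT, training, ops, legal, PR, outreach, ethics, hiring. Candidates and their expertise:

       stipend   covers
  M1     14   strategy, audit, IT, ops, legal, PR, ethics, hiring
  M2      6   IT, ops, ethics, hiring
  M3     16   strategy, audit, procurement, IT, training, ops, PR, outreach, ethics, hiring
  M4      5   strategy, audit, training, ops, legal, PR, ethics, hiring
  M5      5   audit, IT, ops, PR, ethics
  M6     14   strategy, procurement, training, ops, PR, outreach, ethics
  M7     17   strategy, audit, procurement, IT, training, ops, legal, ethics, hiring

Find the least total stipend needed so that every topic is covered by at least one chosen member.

M3, M4 cover every topic at stipend 16 + 5 = 21.
Any cover uses at least 2 members; among all covering selections none totals below 21.
Greedy by coverage-per-stipend would pick M4, M5, M6 for 24 — worse than the optimum 21.

21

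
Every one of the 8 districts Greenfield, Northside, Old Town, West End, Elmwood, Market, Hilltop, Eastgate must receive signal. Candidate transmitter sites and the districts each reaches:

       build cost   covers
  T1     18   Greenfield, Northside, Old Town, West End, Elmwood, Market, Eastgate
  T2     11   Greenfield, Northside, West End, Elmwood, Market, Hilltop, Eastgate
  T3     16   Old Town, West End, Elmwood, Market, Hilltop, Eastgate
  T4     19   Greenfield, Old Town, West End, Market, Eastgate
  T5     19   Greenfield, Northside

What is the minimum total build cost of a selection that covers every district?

T2, T3 cover every district at build cost 11 + 16 = 27.
Any cover uses at least 2 transmitter sites; among all covering selections none totals below 27.

27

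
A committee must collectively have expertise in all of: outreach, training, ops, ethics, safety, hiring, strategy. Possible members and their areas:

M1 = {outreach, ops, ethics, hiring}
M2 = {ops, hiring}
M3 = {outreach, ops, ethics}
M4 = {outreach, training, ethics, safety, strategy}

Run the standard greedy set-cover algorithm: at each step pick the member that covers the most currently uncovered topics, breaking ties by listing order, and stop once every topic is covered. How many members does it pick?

2

Pick 1: M4 covers 5 new topics (outreach, training, ethics, safety, strategy).
Pick 2: M1 covers 2 new topics (ops, hiring).
Greedy uses 2 members.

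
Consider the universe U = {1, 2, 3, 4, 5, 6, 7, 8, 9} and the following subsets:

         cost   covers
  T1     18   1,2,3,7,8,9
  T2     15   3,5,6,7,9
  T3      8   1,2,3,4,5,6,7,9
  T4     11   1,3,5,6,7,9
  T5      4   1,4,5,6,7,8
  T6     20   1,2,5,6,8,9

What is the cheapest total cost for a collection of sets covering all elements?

12

T3, T5 cover every element at cost 8 + 4 = 12.
Any cover uses at least 2 sets; among all covering selections none totals below 12.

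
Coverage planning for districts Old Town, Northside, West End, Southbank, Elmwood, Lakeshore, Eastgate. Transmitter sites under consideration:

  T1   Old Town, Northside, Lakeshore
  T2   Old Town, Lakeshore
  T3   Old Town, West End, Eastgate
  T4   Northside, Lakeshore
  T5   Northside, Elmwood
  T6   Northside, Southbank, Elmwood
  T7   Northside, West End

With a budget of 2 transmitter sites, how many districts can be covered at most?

6

Choosing T3, T6 covers {Old Town, Northside, West End, Southbank, Elmwood, Eastgate} — 6 districts.
No choice of 2 transmitter sites does better; here Lakeshore is left uncovered.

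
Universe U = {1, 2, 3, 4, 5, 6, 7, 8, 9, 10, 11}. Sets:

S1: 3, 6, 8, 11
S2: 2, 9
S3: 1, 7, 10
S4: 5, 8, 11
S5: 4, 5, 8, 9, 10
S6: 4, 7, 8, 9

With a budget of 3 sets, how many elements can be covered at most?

10

Choosing S1, S3, S5 covers {1, 3, 4, 5, 6, 7, 8, 9, 10, 11} — 10 elements.
No choice of 3 sets does better; here 2 is left uncovered.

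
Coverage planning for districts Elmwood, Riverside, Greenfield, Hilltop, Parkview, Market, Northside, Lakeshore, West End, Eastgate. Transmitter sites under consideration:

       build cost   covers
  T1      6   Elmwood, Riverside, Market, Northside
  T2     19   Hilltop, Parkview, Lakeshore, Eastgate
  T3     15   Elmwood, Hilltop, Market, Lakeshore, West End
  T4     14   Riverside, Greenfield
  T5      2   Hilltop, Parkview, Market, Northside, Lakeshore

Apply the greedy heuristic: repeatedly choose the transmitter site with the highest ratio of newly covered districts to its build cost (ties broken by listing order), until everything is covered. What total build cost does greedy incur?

56

Pick 1: T5 adds 5 new (Hilltop, Parkview, Market, Northside, Lakeshore) at build cost 2 (ratio 5/2).
Pick 2: T1 adds 2 new (Elmwood, Riverside) at build cost 6 (ratio 2/6).
Pick 3: T4 adds 1 new (Greenfield) at build cost 14 (ratio 1/14).
Pick 4: T3 adds 1 new (West End) at build cost 15 (ratio 1/15).
Pick 5: T2 adds 1 new (Eastgate) at build cost 19 (ratio 1/19).
Greedy total build cost: 2 + 6 + 14 + 15 + 19 = 56. (The true optimum is 50, so greedy overshoots here.)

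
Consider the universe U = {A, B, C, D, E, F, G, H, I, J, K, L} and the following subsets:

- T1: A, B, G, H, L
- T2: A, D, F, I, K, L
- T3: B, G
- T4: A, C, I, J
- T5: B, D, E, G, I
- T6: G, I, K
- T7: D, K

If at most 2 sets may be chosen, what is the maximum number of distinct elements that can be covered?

Choosing T1, T2 covers {A, B, D, F, G, H, I, K, L} — 9 elements.
No choice of 2 sets does better; here C, E, J are left uncovered.

9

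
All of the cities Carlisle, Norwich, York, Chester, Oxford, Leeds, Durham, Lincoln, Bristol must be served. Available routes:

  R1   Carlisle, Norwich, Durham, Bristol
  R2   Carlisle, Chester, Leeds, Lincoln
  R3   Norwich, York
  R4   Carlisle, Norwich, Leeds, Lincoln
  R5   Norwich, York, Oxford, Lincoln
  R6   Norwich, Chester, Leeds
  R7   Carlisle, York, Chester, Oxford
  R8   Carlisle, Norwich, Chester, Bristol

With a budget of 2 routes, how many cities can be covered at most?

Choosing R1, R2 covers {Carlisle, Norwich, Chester, Leeds, Durham, Lincoln, Bristol} — 7 cities.
No choice of 2 routes does better; here York, Oxford are left uncovered.

7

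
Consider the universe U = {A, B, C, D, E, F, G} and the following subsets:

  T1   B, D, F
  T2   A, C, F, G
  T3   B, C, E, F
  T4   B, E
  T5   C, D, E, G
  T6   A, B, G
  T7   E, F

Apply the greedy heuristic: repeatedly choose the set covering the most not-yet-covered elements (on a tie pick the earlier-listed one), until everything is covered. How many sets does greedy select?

Pick 1: T2 covers 4 new elements (A, C, F, G).
Pick 2: T1 covers 2 new elements (B, D).
Pick 3: T3 covers 1 new elements (E).
Greedy uses 3 sets.

3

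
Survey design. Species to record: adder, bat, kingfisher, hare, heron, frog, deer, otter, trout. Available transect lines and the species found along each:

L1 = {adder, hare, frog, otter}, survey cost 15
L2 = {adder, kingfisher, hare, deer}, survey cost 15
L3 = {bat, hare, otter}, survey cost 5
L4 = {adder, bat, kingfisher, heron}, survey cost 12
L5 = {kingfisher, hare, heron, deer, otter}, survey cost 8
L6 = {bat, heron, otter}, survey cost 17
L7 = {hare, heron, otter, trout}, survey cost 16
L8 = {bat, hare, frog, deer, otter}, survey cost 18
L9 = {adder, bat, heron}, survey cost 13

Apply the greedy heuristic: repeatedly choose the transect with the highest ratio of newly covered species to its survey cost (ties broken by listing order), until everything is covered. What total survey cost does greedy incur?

Pick 1: L5 adds 5 new (kingfisher, hare, heron, deer, otter) at survey cost 8 (ratio 5/8).
Pick 2: L3 adds 1 new (bat) at survey cost 5 (ratio 1/5).
Pick 3: L1 adds 2 new (adder, frog) at survey cost 15 (ratio 2/15).
Pick 4: L7 adds 1 new (trout) at survey cost 16 (ratio 1/16).
Greedy total survey cost: 8 + 5 + 15 + 16 = 44.

44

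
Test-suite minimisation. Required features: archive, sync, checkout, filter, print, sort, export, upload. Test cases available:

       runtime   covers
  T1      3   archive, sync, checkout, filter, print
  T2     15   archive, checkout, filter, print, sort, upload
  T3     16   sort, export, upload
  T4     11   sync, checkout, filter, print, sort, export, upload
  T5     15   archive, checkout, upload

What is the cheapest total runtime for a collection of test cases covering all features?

14

T1, T4 cover every feature at runtime 3 + 11 = 14.
Any cover uses at least 2 test cases; among all covering selections none totals below 14.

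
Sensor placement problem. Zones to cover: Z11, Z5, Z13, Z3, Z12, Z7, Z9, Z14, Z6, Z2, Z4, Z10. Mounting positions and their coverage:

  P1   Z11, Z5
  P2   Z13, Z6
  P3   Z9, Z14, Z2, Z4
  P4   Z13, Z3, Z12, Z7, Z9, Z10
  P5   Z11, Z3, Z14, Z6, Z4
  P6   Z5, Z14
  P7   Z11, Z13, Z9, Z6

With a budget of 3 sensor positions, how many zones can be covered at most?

11

Choosing P1, P3, P4 covers {Z11, Z5, Z13, Z3, Z12, Z7, Z9, Z14, Z2, Z4, Z10} — 11 zones.
No choice of 3 sensor positions does better; here Z6 is left uncovered.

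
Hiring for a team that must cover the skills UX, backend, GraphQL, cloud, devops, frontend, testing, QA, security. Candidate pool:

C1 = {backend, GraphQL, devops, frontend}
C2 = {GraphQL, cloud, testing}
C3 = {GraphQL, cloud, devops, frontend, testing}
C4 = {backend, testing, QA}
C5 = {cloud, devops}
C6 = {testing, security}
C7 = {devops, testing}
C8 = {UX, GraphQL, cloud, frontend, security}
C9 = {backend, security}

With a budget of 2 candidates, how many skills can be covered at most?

Choosing C4, C8 covers {UX, backend, GraphQL, cloud, frontend, testing, QA, security} — 8 skills.
No choice of 2 candidates does better; here devops is left uncovered.

8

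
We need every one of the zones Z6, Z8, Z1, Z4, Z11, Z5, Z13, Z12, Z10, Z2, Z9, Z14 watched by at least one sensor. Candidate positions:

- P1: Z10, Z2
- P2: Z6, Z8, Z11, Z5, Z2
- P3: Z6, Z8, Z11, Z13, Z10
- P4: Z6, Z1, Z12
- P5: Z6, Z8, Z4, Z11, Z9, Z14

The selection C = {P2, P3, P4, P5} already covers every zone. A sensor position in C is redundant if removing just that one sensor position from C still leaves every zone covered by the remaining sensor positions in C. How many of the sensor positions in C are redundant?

Drop P2: Z5, Z2 uncovered — not redundant.
Drop P3: Z13, Z10 uncovered — not redundant.
Drop P4: Z1, Z12 uncovered — not redundant.
Drop P5: Z4, Z9, Z14 uncovered — not redundant.
None of the sensor positions in C is redundant.

0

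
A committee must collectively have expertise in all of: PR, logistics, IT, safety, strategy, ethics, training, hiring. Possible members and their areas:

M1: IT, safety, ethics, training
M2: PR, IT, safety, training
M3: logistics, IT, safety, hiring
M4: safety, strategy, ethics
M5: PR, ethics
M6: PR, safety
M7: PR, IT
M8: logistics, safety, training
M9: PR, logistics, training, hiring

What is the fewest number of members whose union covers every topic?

M1, M4, M9 together cover {PR, logistics, IT, safety, strategy, ethics, training, hiring} — every topic.
No 2 of the 9 members cover everything (all 36 pairs fall short), so 3 is minimum.

3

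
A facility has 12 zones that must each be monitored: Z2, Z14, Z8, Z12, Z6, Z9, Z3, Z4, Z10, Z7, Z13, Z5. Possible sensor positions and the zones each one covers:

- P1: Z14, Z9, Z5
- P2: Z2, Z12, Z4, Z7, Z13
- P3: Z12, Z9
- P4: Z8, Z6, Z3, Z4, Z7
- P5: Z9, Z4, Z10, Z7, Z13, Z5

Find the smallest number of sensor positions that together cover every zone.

4

P1, P2, P4, P5 together cover {Z2, Z14, Z8, Z12, Z6, Z9, Z3, Z4, Z10, Z7, Z13, Z5} — every zone.
No 3 of the 5 sensor positions cover everything (all 10 triples fall short), so 4 is minimum.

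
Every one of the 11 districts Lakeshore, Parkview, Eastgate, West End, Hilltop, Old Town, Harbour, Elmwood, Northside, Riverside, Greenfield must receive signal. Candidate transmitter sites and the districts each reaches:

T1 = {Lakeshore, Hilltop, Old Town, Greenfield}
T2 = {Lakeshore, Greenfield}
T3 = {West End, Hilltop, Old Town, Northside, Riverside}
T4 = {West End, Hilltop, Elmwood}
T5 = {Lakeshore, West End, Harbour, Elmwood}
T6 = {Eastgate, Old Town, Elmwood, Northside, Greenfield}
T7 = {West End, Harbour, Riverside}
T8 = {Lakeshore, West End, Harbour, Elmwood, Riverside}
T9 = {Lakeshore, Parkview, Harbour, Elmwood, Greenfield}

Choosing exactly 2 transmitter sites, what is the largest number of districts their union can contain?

10

Choosing T3, T9 covers {Lakeshore, Parkview, West End, Hilltop, Old Town, Harbour, Elmwood, Northside, Riverside, Greenfield} — 10 districts.
No choice of 2 transmitter sites does better; here Eastgate is left uncovered.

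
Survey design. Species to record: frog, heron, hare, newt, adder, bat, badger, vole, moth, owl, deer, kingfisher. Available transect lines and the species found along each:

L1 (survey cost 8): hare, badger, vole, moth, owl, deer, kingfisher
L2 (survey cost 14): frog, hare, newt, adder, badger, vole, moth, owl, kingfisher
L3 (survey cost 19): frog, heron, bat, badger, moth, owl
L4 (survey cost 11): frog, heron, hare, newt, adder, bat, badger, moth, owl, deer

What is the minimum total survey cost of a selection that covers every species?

19

L1, L4 cover every species at survey cost 8 + 11 = 19.
Any cover uses at least 2 transects; among all covering selections none totals below 19.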